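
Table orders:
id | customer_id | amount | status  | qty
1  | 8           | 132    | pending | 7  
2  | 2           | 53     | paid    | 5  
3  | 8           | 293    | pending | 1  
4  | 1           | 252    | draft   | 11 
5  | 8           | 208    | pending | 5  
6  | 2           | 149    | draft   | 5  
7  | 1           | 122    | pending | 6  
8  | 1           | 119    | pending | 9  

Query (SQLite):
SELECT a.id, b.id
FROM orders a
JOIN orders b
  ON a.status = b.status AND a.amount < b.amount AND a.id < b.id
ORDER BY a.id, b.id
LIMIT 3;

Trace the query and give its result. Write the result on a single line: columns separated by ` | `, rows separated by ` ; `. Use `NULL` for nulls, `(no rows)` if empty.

1 | 3 ; 1 | 5

Pairs (a,b) with same status, a.amount < b.amount, a.id < b.id.
status groups: draft:{4,6} paid:{2} pending:{1,3,5,7,8}
Ordered by (a.id, b.id); first 3.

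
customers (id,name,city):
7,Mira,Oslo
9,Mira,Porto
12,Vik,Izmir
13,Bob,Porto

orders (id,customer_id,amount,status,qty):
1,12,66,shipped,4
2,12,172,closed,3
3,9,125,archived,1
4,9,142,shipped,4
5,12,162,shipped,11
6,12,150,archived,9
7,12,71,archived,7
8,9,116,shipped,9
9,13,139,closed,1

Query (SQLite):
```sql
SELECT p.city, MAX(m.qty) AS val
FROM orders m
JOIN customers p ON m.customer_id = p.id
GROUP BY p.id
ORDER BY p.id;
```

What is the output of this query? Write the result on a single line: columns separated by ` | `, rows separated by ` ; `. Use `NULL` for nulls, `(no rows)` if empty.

Porto | 9 ; Izmir | 11 ; Porto | 1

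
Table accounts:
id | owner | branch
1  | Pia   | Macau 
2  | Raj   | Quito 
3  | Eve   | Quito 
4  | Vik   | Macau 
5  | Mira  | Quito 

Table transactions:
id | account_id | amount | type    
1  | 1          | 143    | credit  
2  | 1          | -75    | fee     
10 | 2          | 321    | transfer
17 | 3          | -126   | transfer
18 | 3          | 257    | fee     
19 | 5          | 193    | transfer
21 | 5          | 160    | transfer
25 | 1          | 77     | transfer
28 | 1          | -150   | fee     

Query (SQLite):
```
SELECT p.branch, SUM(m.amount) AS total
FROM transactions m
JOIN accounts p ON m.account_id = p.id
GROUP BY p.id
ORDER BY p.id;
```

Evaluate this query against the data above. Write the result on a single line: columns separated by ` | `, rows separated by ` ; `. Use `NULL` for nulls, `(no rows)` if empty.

Join each transactions row to its accounts via account_id.
Group joined rows by accounts.id; compute SUM(m.amount) per group.
  1: ids {1, 2, 25, 28} → SUM(m.amount)=-5
  2: ids {10} → SUM(m.amount)=321
  3: ids {17, 18} → SUM(m.amount)=131
  5: ids {19, 21} → SUM(m.amount)=353

Macau | -5 ; Quito | 321 ; Quito | 131 ; Quito | 353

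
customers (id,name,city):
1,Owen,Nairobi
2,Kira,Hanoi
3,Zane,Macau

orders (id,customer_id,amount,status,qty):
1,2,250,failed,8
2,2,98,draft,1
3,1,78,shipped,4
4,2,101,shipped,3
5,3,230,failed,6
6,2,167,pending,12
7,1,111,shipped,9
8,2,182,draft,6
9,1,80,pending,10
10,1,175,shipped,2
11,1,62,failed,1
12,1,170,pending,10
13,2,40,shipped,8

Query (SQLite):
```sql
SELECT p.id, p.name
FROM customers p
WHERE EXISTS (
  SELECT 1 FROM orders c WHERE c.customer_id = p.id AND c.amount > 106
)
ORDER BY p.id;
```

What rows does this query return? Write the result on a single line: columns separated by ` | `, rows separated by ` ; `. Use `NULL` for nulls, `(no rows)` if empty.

1 | Owen ; 2 | Kira ; 3 | Zane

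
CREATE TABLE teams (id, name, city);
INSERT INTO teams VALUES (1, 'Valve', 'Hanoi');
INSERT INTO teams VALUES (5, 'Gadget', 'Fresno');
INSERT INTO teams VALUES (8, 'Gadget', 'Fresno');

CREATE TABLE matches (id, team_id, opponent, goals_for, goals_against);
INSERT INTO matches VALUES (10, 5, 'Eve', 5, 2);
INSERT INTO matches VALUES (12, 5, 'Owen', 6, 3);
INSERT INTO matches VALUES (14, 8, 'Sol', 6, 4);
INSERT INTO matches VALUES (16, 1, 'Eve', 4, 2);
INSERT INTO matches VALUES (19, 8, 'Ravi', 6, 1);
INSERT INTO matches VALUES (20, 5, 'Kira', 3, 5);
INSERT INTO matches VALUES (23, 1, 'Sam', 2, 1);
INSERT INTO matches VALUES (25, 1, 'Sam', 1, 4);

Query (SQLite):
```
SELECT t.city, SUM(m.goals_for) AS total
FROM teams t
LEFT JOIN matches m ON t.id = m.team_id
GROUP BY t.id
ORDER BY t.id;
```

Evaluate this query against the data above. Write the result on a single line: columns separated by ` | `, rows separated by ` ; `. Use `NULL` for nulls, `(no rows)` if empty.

LEFT JOIN keeps every teams row; unmatched ones get NULL for matches columns.
Group by teams.id and compute SUM(m.goals_for). SUM over an all-NULL group is NULL.
  1: ids {16, 23, 25} → SUM(m.goals_for)=7
  5: ids {10, 12, 20} → SUM(m.goals_for)=14
  8: ids {14, 19} → SUM(m.goals_for)=12

Hanoi | 7 ; Fresno | 14 ; Fresno | 12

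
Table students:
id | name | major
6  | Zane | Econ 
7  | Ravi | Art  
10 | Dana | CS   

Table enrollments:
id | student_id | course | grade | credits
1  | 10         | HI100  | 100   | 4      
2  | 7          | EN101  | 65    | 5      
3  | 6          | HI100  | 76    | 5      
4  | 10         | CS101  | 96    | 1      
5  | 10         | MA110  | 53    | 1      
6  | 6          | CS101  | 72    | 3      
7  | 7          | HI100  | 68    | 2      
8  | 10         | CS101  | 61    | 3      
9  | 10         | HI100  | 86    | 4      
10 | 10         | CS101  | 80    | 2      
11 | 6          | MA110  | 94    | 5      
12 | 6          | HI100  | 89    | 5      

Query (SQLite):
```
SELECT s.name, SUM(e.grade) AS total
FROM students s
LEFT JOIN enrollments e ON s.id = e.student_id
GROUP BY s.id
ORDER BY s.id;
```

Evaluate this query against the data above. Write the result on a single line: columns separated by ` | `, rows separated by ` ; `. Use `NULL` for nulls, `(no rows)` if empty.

LEFT JOIN keeps every students row; unmatched ones get NULL for enrollments columns.
Group by students.id and compute SUM(e.grade). SUM over an all-NULL group is NULL.
  6: ids {3, 6, 11, 12} → SUM(e.grade)=331
  7: ids {2, 7} → SUM(e.grade)=133
  10: ids {1, 4, 5, 8, 9, 10} → SUM(e.grade)=476

Zane | 331 ; Ravi | 133 ; Dana | 476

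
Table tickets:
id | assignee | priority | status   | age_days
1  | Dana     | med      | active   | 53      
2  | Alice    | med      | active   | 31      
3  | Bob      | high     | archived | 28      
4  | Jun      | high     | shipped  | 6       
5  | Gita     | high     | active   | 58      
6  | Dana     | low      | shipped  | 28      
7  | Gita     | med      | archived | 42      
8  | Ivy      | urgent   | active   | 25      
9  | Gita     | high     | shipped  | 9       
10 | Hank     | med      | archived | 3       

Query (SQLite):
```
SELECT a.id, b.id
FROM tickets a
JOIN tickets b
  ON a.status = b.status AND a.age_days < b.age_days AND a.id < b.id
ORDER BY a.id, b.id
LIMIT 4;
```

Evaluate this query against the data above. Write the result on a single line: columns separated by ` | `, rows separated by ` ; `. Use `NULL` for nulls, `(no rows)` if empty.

Pairs (a,b) with same status, a.age_days < b.age_days, a.id < b.id.
status groups: active:{1,2,5,8} archived:{3,7,10} shipped:{4,6,9}
Ordered by (a.id, b.id); first 4.

1 | 5 ; 2 | 5 ; 3 | 7 ; 4 | 6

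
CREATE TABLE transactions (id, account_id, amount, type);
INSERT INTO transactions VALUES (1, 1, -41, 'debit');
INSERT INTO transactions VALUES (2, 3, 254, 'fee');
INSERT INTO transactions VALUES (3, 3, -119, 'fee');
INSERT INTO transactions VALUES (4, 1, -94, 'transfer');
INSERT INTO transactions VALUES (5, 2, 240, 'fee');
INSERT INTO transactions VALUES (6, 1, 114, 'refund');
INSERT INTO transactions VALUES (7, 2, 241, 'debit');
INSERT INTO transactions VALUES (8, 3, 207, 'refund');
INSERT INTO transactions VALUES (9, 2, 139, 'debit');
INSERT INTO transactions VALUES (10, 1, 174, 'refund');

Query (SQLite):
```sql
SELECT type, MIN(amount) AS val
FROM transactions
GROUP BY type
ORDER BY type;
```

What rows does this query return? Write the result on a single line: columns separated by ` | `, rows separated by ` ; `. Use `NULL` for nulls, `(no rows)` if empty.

Partition transactions by type; compute MIN(amount) within each group.
  debit: ids {1, 7, 9} → MIN(amount)=-41
  fee: ids {2, 3, 5} → MIN(amount)=-119
  refund: ids {6, 8, 10} → MIN(amount)=114
  transfer: ids {4} → MIN(amount)=-94

debit | -41 ; fee | -119 ; refund | 114 ; transfer | -94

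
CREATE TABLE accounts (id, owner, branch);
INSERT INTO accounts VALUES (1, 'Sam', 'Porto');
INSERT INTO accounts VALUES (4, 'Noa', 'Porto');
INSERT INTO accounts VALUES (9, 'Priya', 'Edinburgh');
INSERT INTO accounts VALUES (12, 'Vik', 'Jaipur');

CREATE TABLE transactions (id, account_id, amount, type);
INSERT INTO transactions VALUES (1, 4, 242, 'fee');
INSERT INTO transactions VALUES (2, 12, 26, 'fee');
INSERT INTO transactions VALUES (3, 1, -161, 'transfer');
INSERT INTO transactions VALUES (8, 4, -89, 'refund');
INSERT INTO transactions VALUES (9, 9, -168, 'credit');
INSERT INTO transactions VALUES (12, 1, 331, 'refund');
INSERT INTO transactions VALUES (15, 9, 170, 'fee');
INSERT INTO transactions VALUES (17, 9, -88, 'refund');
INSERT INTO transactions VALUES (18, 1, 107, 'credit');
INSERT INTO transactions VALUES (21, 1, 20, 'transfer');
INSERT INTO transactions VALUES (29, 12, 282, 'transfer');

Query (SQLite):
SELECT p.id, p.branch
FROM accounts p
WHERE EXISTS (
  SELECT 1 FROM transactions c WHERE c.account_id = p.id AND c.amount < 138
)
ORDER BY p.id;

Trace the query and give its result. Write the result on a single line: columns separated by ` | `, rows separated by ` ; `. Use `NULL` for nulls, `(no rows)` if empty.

For each accounts row, check whether any transactions with matching account_id has amount < 138.
Keep rows where that is true.

1 | Porto ; 4 | Porto ; 9 | Edinburgh ; 12 | Jaipur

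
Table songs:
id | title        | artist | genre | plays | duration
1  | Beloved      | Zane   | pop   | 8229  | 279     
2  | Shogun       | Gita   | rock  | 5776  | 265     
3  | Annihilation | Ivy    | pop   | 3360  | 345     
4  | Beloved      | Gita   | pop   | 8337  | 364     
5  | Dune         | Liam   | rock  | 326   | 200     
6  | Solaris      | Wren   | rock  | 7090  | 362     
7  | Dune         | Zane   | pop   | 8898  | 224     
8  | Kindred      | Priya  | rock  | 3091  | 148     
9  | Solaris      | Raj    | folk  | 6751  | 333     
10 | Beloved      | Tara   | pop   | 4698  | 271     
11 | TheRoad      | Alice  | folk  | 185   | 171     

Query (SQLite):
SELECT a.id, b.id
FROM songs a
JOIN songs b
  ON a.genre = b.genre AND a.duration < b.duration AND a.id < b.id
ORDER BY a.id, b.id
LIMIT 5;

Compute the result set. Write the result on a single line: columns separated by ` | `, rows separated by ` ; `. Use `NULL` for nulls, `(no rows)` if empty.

1 | 3 ; 1 | 4 ; 2 | 6 ; 3 | 4 ; 5 | 6

Pairs (a,b) with same genre, a.duration < b.duration, a.id < b.id.
genre groups: folk:{9,11} pop:{1,3,4,7,10} rock:{2,5,6,8}
Ordered by (a.id, b.id); first 5.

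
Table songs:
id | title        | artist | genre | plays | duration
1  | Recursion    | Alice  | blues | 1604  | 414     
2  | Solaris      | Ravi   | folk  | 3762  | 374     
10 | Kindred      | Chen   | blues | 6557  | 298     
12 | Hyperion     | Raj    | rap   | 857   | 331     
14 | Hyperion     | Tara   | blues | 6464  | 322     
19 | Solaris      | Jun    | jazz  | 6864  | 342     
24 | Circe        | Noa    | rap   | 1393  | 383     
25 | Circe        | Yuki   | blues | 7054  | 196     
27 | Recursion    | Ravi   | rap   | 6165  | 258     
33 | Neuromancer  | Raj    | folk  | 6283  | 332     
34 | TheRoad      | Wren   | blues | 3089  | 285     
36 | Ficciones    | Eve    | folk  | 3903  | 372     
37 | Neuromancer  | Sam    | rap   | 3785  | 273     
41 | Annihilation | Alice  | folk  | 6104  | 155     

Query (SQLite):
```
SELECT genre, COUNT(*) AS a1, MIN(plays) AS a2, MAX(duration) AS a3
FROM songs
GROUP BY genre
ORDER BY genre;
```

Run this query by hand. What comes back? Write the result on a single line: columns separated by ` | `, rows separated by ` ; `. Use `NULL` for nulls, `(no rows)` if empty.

blues | 5 | 1604 | 414 ; folk | 4 | 3762 | 374 ; jazz | 1 | 6864 | 342 ; rap | 4 | 857 | 383

Group songs by genre.
Per group compute: COUNT(*), MIN(plays), MAX(duration).
  blues: ids {1, 10, 14, 25, 34} → COUNT(*)=5, MIN(plays)=1604, MAX(duration)=414
  folk: ids {2, 33, 36, 41} → COUNT(*)=4, MIN(plays)=3762, MAX(duration)=374
  jazz: ids {19} → COUNT(*)=1, MIN(plays)=6864, MAX(duration)=342
  rap: ids {12, 24, 27, 37} → COUNT(*)=4, MIN(plays)=857, MAX(duration)=383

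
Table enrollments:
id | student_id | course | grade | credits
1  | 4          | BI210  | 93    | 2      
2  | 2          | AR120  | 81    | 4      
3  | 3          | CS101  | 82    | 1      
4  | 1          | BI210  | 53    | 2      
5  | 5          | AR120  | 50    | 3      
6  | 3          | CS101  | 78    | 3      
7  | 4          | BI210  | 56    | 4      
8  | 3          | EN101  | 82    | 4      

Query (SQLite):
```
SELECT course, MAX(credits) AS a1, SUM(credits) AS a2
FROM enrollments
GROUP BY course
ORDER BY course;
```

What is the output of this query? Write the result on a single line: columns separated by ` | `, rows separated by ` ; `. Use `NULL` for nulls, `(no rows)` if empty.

AR120 | 4 | 7 ; BI210 | 4 | 8 ; CS101 | 3 | 4 ; EN101 | 4 | 4

Group enrollments by course.
Per group compute: MAX(credits), SUM(credits).
  AR120: ids {2, 5} → MAX(credits)=4, SUM(credits)=7
  BI210: ids {1, 4, 7} → MAX(credits)=4, SUM(credits)=8
  CS101: ids {3, 6} → MAX(credits)=3, SUM(credits)=4
  EN101: ids {8} → MAX(credits)=4, SUM(credits)=4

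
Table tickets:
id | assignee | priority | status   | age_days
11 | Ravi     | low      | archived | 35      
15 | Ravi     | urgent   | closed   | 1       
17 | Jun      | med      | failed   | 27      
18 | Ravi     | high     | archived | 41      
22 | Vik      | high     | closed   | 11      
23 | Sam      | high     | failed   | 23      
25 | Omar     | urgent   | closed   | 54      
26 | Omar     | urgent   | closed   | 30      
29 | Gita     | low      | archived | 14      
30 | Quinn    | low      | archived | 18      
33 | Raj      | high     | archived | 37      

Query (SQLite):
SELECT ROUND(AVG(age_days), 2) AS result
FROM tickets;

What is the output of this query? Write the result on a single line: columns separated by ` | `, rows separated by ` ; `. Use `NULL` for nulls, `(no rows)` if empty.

26.45

All age_days values: [35, 1, 27, 41, 11, 23, 54, 30, 14, 18, 37].
AVG = 291 / 11 (rounded to 2 dp).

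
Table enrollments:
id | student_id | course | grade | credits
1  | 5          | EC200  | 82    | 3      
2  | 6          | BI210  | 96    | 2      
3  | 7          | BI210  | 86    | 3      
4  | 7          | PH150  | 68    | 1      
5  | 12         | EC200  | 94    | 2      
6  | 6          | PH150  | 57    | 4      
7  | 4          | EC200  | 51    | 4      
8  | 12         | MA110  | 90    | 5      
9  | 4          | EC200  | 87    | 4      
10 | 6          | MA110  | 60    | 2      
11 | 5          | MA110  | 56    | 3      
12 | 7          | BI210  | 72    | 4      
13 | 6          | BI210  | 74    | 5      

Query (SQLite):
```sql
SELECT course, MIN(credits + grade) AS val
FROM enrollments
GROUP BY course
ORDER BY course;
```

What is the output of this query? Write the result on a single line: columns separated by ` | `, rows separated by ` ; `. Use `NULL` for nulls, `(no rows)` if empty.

For each row compute credits + grade.
Group by course; take MIN of the expression per group.
  BI210: ids {2, 3, 12, 13} → MIN(credits + grade)=76
  EC200: ids {1, 5, 7, 9} → MIN(credits + grade)=55
  MA110: ids {8, 10, 11} → MIN(credits + grade)=59
  PH150: ids {4, 6} → MIN(credits + grade)=61

BI210 | 76 ; EC200 | 55 ; MA110 | 59 ; PH150 | 61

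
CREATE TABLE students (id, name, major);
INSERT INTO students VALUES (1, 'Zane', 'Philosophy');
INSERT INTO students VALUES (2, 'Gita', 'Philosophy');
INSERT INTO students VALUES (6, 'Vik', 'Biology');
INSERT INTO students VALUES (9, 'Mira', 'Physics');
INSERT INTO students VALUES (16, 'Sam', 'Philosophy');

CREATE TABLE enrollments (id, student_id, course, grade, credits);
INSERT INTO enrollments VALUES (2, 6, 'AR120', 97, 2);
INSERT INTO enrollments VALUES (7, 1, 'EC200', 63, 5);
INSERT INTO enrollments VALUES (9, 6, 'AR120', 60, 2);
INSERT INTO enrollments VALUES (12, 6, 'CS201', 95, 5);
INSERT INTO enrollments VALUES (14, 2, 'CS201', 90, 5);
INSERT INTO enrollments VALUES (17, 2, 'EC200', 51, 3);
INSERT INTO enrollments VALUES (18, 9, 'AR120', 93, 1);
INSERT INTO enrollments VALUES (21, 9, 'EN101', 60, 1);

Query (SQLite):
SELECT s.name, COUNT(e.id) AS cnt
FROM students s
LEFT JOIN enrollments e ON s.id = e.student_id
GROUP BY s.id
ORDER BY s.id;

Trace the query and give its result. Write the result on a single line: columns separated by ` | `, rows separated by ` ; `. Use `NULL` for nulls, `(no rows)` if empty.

Zane | 1 ; Gita | 2 ; Vik | 3 ; Mira | 2 ; Sam | 0

LEFT JOIN keeps every students row; unmatched ones get NULL for enrollments columns.
Group by students.id and compute COUNT(e.id). COUNT(col) of an all-NULL group is 0.
  1: ids {7} → COUNT(e.id)=1
  2: ids {14, 17} → COUNT(e.id)=2
  6: ids {2, 9, 12} → COUNT(e.id)=3
  9: ids {18, 21} → COUNT(e.id)=2
  16: ids {—} → COUNT(e.id)=0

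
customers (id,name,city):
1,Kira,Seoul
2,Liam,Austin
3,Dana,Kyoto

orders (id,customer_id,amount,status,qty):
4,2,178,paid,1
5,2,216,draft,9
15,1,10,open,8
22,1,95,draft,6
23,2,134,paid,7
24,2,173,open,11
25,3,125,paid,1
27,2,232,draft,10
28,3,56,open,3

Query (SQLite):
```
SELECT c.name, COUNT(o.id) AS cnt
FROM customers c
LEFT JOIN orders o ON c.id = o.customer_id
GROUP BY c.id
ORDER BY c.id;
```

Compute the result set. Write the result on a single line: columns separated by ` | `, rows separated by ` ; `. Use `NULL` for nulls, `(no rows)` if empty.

LEFT JOIN keeps every customers row; unmatched ones get NULL for orders columns.
Group by customers.id and compute COUNT(o.id). COUNT(col) of an all-NULL group is 0.
  1: ids {15, 22} → COUNT(o.id)=2
  2: ids {4, 5, 23, 24, 27} → COUNT(o.id)=5
  3: ids {25, 28} → COUNT(o.id)=2

Kira | 2 ; Liam | 5 ; Dana | 2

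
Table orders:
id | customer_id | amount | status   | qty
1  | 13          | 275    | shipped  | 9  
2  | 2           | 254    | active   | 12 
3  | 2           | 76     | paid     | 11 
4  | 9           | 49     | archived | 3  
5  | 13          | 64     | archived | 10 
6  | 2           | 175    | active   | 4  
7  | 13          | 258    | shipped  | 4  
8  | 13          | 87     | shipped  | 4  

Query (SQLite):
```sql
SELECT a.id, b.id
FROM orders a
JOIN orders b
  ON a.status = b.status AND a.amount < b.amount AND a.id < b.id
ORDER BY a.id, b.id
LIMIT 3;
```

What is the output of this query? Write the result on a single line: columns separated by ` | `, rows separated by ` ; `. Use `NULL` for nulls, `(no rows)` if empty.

Pairs (a,b) with same status, a.amount < b.amount, a.id < b.id.
status groups: active:{2,6} archived:{4,5} paid:{3} shipped:{1,7,8}
Ordered by (a.id, b.id); first 3.

4 | 5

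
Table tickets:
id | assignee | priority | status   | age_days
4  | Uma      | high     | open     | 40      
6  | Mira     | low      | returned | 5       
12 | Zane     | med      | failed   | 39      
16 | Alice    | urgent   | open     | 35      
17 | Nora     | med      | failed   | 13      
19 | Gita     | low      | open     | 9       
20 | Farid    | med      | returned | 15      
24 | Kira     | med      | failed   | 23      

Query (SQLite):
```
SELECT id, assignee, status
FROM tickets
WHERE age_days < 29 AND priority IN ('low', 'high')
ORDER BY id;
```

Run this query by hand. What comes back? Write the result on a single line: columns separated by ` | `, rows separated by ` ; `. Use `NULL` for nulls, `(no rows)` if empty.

age_days < 29: ids {6, 17, 19, 20, 24}
priority IN ('low', 'high'): ids {4, 6, 19}
Combine with AND.

6 | Mira | returned ; 19 | Gita | open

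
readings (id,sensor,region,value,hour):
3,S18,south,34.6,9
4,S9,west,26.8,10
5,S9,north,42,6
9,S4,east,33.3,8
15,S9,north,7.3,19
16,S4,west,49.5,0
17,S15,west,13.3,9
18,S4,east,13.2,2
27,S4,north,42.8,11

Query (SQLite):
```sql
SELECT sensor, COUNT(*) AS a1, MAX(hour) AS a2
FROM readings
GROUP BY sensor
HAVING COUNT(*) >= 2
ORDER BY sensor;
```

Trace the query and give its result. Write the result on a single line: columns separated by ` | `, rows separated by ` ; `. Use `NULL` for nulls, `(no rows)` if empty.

Group readings by sensor.
Per group compute: COUNT(*), MAX(hour).
HAVING: drop groups with fewer than 2 rows.
  S15: ids {17} → COUNT(*)=1, MAX(hour)=9
  S18: ids {3} → COUNT(*)=1, MAX(hour)=9
  S4: ids {9, 16, 18, 27} → COUNT(*)=4, MAX(hour)=11
  S9: ids {4, 5, 15} → COUNT(*)=3, MAX(hour)=19

S4 | 4 | 11 ; S9 | 3 | 19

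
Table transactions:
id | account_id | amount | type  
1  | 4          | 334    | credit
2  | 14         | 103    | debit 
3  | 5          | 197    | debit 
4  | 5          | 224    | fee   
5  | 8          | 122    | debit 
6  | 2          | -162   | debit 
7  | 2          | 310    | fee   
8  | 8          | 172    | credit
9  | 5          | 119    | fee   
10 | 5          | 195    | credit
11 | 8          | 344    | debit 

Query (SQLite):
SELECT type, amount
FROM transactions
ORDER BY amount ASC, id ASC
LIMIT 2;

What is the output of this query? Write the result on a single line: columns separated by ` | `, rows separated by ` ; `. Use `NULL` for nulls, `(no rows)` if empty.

Sort by amount asc, tiebreak id asc: (-162, id=6), (103, id=2), (119, id=9), (122, id=5), (172, id=8) …. Take first 2.

debit | -162 ; debit | 103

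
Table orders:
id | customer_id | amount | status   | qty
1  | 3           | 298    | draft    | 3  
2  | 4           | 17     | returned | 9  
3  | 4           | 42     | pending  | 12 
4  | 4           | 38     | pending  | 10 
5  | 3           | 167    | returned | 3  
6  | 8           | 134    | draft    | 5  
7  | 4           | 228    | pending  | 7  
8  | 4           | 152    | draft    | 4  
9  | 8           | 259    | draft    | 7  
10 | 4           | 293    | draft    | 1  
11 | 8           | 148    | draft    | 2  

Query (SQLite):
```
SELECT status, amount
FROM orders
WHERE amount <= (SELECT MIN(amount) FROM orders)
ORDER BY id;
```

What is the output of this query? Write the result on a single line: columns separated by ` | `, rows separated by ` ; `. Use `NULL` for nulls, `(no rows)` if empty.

returned | 17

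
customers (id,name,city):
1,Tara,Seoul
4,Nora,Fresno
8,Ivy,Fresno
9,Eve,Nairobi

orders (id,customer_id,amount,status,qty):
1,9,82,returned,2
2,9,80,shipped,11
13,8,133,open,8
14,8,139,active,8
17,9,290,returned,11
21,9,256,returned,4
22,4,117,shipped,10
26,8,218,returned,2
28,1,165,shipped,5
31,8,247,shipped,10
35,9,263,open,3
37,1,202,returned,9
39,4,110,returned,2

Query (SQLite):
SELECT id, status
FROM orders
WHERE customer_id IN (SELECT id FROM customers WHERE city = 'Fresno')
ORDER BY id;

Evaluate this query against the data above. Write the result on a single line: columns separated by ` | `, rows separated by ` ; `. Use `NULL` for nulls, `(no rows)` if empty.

13 | open ; 14 | active ; 22 | shipped ; 26 | returned ; 31 | shipped ; 39 | returned

Inner query: customers.id where city = 'Fresno'.
Outer: keep orders rows whose customer_id is in that set.
Inner query → {4, 8}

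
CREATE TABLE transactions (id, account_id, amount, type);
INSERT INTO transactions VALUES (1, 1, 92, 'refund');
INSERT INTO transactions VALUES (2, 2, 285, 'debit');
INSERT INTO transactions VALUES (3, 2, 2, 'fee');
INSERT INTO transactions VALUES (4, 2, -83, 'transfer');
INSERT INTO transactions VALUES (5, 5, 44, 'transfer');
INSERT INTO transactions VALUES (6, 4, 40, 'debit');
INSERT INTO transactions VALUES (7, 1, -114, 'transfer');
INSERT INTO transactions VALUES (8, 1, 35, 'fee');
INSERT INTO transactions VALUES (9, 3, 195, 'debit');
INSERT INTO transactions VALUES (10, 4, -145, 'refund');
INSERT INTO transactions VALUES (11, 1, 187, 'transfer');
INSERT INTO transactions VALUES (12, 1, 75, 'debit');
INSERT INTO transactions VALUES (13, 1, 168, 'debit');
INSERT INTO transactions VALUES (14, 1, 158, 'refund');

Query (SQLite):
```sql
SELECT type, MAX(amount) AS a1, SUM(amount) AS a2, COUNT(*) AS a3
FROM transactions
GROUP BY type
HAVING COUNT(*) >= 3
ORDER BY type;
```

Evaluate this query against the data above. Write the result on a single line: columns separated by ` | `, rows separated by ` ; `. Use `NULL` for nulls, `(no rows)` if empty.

Group transactions by type.
Per group compute: MAX(amount), SUM(amount), COUNT(*).
HAVING: drop groups with fewer than 3 rows.
  debit: ids {2, 6, 9, 12, 13} → MAX(amount)=285, SUM(amount)=763, COUNT(*)=5
  fee: ids {3, 8} → MAX(amount)=35, SUM(amount)=37, COUNT(*)=2
  refund: ids {1, 10, 14} → MAX(amount)=158, SUM(amount)=105, COUNT(*)=3
  transfer: ids {4, 5, 7, 11} → MAX(amount)=187, SUM(amount)=34, COUNT(*)=4

debit | 285 | 763 | 5 ; refund | 158 | 105 | 3 ; transfer | 187 | 34 | 4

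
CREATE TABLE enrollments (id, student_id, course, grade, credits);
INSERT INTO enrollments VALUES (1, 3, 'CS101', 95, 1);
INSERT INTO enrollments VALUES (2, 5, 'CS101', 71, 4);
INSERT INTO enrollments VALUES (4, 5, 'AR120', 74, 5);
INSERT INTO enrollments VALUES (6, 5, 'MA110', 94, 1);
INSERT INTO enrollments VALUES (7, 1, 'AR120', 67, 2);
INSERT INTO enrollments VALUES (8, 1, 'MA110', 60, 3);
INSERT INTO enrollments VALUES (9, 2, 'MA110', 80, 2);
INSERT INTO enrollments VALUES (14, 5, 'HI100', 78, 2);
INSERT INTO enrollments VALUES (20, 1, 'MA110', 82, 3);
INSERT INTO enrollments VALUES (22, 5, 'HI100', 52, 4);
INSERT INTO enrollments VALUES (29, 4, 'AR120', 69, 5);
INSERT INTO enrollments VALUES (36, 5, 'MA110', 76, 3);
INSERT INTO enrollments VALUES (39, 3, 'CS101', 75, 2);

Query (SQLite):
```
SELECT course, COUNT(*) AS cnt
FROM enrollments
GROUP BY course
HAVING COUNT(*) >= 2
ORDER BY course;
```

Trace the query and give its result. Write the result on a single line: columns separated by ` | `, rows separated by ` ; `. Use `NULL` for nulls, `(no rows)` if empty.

AR120 | 3 ; CS101 | 3 ; HI100 | 2 ; MA110 | 5

Partition enrollments by course; compute COUNT(*) within each group.
HAVING: keep groups with count ≥ 2.
  AR120: ids {4, 7, 29} → COUNT(*)=3
  CS101: ids {1, 2, 39} → COUNT(*)=3
  HI100: ids {14, 22} → COUNT(*)=2
  MA110: ids {6, 8, 9, 20, 36} → COUNT(*)=5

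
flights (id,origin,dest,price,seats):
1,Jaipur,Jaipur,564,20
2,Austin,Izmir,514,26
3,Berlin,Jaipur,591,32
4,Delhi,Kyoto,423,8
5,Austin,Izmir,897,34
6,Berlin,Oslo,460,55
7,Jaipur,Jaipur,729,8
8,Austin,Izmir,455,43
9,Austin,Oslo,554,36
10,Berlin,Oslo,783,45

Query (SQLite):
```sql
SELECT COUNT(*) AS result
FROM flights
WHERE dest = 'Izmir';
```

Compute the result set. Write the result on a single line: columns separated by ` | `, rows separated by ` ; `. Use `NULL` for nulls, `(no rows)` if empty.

3

Rows where dest='Izmir' → seats values: [26, 34, 43].
COUNT(*) counts rows → 3.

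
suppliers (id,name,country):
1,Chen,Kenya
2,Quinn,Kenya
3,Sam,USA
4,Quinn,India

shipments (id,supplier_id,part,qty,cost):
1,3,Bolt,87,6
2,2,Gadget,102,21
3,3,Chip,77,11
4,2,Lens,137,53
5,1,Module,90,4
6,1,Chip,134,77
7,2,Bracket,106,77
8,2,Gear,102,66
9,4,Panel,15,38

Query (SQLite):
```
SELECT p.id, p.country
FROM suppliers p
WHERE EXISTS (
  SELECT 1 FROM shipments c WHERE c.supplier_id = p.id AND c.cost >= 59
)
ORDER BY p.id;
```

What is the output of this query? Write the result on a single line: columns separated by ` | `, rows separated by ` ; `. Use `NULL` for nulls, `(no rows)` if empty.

1 | Kenya ; 2 | Kenya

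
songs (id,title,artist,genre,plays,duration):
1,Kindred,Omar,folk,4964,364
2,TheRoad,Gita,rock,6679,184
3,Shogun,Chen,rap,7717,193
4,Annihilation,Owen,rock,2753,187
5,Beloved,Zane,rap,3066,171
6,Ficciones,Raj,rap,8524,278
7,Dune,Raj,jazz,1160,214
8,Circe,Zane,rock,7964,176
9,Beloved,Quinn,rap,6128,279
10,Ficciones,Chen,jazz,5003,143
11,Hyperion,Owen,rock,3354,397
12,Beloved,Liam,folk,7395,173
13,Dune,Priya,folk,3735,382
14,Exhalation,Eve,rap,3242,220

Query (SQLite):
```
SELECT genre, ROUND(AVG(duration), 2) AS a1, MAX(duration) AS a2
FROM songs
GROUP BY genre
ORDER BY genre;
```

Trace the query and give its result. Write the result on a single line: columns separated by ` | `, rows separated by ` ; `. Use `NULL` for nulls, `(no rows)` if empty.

folk | 306.33 | 382 ; jazz | 178.5 | 214 ; rap | 228.2 | 279 ; rock | 236 | 397

Group songs by genre.
Per group compute: ROUND(AVG(duration), 2), MAX(duration).
  folk: ids {1, 12, 13} → ROUND(AVG(duration), 2)=306.33, MAX(duration)=382
  jazz: ids {7, 10} → ROUND(AVG(duration), 2)=178.5, MAX(duration)=214
  rap: ids {3, 5, 6, 9, 14} → ROUND(AVG(duration), 2)=228.2, MAX(duration)=279
  rock: ids {2, 4, 8, 11} → ROUND(AVG(duration), 2)=236, MAX(duration)=397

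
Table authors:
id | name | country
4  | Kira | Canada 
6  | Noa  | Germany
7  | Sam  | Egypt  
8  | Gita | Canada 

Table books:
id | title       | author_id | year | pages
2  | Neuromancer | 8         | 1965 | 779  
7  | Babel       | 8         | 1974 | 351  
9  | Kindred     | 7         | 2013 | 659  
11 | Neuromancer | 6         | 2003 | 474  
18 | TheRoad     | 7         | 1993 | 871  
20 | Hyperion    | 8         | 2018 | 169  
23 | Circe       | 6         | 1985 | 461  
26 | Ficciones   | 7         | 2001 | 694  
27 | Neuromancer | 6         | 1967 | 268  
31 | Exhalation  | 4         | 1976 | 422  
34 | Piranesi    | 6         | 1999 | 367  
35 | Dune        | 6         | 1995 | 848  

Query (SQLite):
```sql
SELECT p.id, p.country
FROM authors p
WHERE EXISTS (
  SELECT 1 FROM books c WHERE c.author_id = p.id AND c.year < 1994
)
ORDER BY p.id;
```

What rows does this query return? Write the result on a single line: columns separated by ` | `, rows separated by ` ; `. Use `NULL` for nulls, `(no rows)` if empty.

For each authors row, check whether any books with matching author_id has year < 1994.
Keep rows where that is true.

4 | Canada ; 6 | Germany ; 7 | Egypt ; 8 | Canada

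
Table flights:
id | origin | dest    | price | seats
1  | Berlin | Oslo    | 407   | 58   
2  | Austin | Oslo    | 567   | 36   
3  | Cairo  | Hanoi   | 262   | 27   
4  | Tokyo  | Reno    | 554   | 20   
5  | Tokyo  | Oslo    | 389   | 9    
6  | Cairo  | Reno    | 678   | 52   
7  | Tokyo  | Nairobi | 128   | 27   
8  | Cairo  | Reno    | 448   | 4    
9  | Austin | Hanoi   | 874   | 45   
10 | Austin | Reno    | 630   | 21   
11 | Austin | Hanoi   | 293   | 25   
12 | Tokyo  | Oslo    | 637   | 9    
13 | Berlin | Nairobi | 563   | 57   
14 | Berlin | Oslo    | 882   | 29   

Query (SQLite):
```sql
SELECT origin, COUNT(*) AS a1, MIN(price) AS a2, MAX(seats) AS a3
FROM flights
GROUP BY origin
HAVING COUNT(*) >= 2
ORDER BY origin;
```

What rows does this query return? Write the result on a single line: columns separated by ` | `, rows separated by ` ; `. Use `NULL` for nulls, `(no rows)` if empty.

Austin | 4 | 293 | 45 ; Berlin | 3 | 407 | 58 ; Cairo | 3 | 262 | 52 ; Tokyo | 4 | 128 | 27

Group flights by origin.
Per group compute: COUNT(*), MIN(price), MAX(seats).
HAVING: drop groups with fewer than 2 rows.
  Austin: ids {2, 9, 10, 11} → COUNT(*)=4, MIN(price)=293, MAX(seats)=45
  Berlin: ids {1, 13, 14} → COUNT(*)=3, MIN(price)=407, MAX(seats)=58
  Cairo: ids {3, 6, 8} → COUNT(*)=3, MIN(price)=262, MAX(seats)=52
  Tokyo: ids {4, 5, 7, 12} → COUNT(*)=4, MIN(price)=128, MAX(seats)=27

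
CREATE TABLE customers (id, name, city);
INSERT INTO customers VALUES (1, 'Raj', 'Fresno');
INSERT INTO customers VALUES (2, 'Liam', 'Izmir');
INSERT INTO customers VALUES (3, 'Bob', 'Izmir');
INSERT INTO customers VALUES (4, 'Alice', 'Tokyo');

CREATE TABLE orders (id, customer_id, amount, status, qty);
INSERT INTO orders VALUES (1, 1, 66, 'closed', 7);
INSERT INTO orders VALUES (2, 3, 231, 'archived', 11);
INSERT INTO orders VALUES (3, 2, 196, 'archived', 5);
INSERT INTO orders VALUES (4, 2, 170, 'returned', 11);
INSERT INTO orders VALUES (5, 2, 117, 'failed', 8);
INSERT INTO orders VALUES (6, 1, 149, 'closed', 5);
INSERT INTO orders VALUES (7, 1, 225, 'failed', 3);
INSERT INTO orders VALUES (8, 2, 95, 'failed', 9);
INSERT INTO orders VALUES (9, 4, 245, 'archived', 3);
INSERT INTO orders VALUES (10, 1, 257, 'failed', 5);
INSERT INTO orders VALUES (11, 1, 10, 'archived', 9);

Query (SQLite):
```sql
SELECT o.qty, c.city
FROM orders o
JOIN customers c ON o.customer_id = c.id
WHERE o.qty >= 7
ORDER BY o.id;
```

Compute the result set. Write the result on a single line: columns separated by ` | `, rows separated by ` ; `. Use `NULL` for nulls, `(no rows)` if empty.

7 | Fresno ; 11 | Izmir ; 11 | Izmir ; 8 | Izmir ; 9 | Izmir ; 9 | Fresno

Each orders row matches the customers row where customer_id = customers.id.
Then keep rows with o.qty >= 7.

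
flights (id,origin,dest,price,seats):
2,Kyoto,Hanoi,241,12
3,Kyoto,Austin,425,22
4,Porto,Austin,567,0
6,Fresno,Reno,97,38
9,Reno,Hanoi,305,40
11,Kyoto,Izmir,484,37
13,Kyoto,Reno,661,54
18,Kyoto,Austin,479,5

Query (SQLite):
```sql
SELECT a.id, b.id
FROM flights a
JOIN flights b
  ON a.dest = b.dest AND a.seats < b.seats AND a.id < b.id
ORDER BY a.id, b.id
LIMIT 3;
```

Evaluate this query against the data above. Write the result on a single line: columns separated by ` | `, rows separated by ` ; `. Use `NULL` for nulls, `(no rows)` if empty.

Pairs (a,b) with same dest, a.seats < b.seats, a.id < b.id.
dest groups: Austin:{3,4,18} Hanoi:{2,9} Izmir:{11} Reno:{6,13}
Ordered by (a.id, b.id); first 3.

2 | 9 ; 4 | 18 ; 6 | 13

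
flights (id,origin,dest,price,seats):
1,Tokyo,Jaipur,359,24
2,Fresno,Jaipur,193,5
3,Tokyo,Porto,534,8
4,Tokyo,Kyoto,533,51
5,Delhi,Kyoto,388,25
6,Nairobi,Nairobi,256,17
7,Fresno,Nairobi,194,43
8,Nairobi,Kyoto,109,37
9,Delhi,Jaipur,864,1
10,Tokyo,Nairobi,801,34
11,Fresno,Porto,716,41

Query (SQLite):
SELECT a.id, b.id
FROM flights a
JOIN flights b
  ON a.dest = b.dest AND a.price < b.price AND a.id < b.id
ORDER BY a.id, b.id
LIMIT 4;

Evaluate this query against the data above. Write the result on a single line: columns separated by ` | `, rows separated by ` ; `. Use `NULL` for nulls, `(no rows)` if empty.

1 | 9 ; 2 | 9 ; 3 | 11 ; 6 | 10

Pairs (a,b) with same dest, a.price < b.price, a.id < b.id.
dest groups: Jaipur:{1,2,9} Kyoto:{4,5,8} Nairobi:{6,7,10} Porto:{3,11}
Ordered by (a.id, b.id); first 4.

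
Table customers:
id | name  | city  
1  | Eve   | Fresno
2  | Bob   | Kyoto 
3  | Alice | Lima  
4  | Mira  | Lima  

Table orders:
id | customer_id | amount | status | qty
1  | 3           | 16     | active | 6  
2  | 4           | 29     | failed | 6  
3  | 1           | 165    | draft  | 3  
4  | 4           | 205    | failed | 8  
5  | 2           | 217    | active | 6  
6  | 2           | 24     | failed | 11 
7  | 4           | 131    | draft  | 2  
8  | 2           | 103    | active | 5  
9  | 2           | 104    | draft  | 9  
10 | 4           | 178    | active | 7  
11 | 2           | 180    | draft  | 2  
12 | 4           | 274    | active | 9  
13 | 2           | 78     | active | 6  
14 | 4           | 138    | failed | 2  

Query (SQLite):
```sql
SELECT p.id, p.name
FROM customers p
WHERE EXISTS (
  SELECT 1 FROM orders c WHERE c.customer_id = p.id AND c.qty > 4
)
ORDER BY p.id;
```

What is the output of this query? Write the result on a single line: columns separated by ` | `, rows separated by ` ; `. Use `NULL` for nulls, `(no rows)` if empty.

For each customers row, check whether any orders with matching customer_id has qty > 4.
Keep rows where that is true.

2 | Bob ; 3 | Alice ; 4 | Mira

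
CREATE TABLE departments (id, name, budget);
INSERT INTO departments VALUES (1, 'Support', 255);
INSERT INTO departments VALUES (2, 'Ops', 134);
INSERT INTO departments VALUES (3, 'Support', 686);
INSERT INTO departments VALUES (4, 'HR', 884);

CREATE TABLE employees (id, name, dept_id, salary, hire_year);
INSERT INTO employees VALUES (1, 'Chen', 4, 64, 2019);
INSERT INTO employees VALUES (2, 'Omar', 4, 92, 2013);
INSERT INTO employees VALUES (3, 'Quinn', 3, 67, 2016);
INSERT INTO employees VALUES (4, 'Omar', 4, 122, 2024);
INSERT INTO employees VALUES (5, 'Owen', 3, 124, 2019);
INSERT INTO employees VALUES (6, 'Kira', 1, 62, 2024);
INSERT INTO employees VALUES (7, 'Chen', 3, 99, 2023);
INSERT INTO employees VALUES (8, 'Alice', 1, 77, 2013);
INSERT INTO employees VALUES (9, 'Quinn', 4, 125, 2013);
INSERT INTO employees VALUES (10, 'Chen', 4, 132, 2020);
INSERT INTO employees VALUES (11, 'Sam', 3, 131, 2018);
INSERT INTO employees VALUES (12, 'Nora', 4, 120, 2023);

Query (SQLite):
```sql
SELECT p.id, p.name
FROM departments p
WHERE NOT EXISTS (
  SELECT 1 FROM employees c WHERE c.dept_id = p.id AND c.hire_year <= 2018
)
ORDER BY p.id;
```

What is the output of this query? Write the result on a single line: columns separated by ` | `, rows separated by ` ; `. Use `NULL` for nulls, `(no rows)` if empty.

For each departments row, check whether any employees with matching dept_id has hire_year <= 2018.
Keep rows where that is false.

2 | Ops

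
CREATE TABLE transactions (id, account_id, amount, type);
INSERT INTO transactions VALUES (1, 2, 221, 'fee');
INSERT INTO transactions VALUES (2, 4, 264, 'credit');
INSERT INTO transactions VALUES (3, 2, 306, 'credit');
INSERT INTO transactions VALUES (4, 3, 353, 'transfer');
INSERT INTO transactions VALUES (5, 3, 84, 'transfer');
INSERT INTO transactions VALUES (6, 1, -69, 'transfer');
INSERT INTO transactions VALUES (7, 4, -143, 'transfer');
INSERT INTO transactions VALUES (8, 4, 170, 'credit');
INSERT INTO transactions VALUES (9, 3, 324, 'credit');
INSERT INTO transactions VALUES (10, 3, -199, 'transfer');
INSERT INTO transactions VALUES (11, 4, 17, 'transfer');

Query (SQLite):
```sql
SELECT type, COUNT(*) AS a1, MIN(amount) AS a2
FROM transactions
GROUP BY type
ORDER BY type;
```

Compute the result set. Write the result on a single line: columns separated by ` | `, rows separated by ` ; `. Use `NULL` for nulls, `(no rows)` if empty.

Group transactions by type.
Per group compute: COUNT(*), MIN(amount).
  credit: ids {2, 3, 8, 9} → COUNT(*)=4, MIN(amount)=170
  fee: ids {1} → COUNT(*)=1, MIN(amount)=221
  transfer: ids {4, 5, 6, 7, 10, 11} → COUNT(*)=6, MIN(amount)=-199

credit | 4 | 170 ; fee | 1 | 221 ; transfer | 6 | -199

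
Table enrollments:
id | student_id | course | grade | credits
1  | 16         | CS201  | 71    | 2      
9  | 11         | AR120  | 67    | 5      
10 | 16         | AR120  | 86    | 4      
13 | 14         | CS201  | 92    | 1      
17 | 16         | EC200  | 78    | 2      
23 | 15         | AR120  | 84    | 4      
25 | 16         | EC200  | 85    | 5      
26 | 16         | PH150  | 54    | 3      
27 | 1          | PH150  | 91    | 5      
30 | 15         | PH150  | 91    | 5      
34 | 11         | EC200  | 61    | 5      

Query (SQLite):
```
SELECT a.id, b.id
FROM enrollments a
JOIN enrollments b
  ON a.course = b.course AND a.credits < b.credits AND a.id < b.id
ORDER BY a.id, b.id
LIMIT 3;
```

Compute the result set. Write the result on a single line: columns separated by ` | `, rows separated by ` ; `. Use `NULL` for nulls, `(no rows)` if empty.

Pairs (a,b) with same course, a.credits < b.credits, a.id < b.id.
course groups: AR120:{9,10,23} CS201:{1,13} EC200:{17,25,34} PH150:{26,27,30}
Ordered by (a.id, b.id); first 3.

17 | 25 ; 17 | 34 ; 26 | 27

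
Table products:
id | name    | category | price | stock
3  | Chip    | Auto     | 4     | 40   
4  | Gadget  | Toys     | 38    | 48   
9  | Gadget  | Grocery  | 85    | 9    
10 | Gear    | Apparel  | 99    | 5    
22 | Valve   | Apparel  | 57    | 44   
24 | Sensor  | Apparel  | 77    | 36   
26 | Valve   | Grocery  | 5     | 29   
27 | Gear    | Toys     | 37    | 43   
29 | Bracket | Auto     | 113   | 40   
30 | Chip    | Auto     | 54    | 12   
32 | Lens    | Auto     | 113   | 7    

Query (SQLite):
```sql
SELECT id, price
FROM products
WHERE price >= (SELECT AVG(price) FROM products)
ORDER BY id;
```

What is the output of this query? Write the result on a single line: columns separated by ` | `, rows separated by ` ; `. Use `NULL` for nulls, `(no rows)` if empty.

9 | 85 ; 10 | 99 ; 24 | 77 ; 29 | 113 ; 32 | 113

Scalar subquery: AVG(price) over all products rows = 62.0.
Keep rows where price >= that value.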